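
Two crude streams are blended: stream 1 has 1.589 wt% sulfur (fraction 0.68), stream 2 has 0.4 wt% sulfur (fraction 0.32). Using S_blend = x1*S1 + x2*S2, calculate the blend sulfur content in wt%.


Linear sulfur blending: S_blend = x1*S1 + x2*S2
Contribution 1: 0.68 * 1.589 = 1.08052 wt%
Contribution 2: 0.32 * 0.4 = 0.128 wt%
S_blend = 1.08052 + 0.128 = 1.20852

1.20852 wt%


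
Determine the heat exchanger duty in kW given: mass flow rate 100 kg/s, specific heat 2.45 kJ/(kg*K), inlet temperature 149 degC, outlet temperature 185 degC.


Q = m_dot * cp * delta_T
delta_T = 185 - 149 = 36 K
Q = 100 * 2.45 * 36
= 245 * 36
= 8820 kW

8820 kW


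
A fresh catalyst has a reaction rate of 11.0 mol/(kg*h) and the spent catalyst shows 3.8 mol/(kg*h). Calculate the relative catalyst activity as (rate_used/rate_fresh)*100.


Activity (%) = (rate_used / rate_fresh) * 100
rate_used = 3.8, rate_fresh = 11.0
= (3.8 / 11.0) * 100
= 0.3455 * 100 = 34.55

34.55 %


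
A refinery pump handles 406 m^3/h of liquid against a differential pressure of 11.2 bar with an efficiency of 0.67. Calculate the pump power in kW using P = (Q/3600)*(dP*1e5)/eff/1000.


Q = 406 / 3600 = 0.112778 m^3/s
P = 0.112778 * (11.2 * 1e5) / 0.67 / 1000 = 188.5

188.5 kW


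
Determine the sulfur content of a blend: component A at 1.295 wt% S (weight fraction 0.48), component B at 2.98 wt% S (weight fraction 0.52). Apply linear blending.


Linear sulfur blending: S_blend = x1*S1 + x2*S2
Contribution 1: 0.48 * 1.295 = 0.6216 wt%
Contribution 2: 0.52 * 2.98 = 1.5496 wt%
S_blend = 0.6216 + 1.5496 = 2.1712

2.1712 wt%


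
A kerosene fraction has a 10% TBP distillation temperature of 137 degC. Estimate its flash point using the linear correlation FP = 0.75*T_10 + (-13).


FP = 0.75 * 137 + (-13) = 89.75

89.75 degC


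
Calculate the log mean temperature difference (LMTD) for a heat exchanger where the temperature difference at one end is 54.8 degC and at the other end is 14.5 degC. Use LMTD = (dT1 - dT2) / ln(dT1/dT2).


LMTD = (dT1 - dT2) / ln(dT1/dT2)
= (54.8 - 14.5) / ln(54.8 / 14.5) = 40.3 / 1.32954 = 30.31

30.31 degC


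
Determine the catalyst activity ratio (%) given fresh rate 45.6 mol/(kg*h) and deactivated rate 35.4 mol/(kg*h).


Activity (%) = (rate_used / rate_fresh) * 100
rate_used = 35.4, rate_fresh = 45.6
= (35.4 / 45.6) * 100
= 0.7763 * 100 = 77.63

77.63 %


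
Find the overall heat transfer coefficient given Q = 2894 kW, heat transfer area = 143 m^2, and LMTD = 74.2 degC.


From Q = U*A*LMTD, U = Q / (A * LMTD)
U = 2894 / (143 * 74.2) = 2894 / 10610.6 = 0.2727

0.2727 kW/(m^2*K)


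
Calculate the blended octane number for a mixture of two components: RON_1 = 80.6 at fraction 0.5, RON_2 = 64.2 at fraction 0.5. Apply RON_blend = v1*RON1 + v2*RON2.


Linear blending: RON_blend = sum(vi * RONi)
Contribution 1: 0.5 * 80.6 = 40.3
Contribution 2: 0.5 * 64.2 = 32.1
RON_blend = 40.3 + 32.1 = 72.4

72.4


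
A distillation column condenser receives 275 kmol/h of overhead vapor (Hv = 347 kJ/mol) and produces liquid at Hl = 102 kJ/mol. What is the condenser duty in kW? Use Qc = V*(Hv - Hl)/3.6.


Qc = 275 * (347 - 102) / 3.6 = 275 * 245 / 3.6 = 18720

18720 kW


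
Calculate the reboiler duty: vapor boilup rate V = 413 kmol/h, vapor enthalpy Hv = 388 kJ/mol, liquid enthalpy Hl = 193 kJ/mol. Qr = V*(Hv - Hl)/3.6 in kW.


Qr = 413 * (388 - 193) / 3.6 = 413 * 195 / 3.6 = 22370

22370 kW


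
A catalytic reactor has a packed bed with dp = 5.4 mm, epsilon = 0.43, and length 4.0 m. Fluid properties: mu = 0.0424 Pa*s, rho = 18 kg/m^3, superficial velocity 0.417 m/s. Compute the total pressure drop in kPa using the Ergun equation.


dp = 5.4 mm = 0.0054 m
Viscous term = 150*0.0424*0.417*(1-0.43)^2 / (0.0054^2*0.43^3) = 371664
Inertial term = 1.75*18*0.417^2*(1-0.43) / (0.0054*0.43^3) = 7272.08
dP/L = 371664 + 7272.08 = 378936 Pa/m
dP = 378936 * 4.0 / 1000 = 1516 kPa

1516 kPa


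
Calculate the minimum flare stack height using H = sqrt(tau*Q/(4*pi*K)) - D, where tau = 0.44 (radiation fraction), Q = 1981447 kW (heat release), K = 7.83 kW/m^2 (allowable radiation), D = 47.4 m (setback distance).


tau*Q/(4*pi*K) = 0.44 * 1981447 / (4 * pi * 7.83) = 8860.61
sqrt(8860.61) = 94.1308
H = 94.1308 - 47.4 = 46.73

46.73 m


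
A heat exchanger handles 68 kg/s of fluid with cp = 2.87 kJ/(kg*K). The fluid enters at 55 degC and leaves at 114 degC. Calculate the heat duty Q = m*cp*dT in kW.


Q = m_dot * cp * delta_T
delta_T = 114 - 55 = 59 K
Q = 68 * 2.87 * 59
= 195.16 * 59
= 11514.44 kW

11514.44 kW


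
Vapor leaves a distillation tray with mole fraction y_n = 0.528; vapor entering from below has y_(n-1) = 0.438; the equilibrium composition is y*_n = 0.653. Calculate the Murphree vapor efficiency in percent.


Murphree vapor efficiency: EMV = (y_n - y_(n-1)) / (y*_n - y_(n-1)) * 100
EMV = (0.528 - 0.438) / (0.653 - 0.438) * 100 = 0.09 / 0.215 * 100 = 41.86

41.86 %


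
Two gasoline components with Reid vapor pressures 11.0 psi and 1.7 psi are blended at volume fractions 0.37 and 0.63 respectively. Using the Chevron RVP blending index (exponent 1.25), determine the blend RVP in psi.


Chevron index: RVP_blend = (sum xi*RVPi^1.25)^(1/1.25)
RVP^1.25 terms: 0.37 * 11.0^1.25 + 0.63 * 1.7^1.25 = 8.63505
RVP_blend = 8.63505^(1/1.25) = 5.611

5.611 psi


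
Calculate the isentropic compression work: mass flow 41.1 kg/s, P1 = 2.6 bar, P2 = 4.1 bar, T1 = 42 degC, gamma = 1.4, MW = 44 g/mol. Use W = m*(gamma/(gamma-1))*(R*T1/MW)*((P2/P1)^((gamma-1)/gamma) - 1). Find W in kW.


Isentropic work: W = m*(gamma/(gamma-1))*(R*T1/MW)*((P2/P1)^((gamma-1)/gamma) - 1)
T1 = 42 + 273.15 = 315.15 K
Pressure ratio = 4.1 / 2.6 = 1.57692
Exponent = (1.4 - 1)/1.4 = 0.285714
(P2/P1)^exp - 1 = 1.57692^0.285714 - 1 = 0.138982
W = 41.1 * 1.4 / 0.4 * 8.314 * 315.15 / 44 * 0.138982 = 1191

1191 kW


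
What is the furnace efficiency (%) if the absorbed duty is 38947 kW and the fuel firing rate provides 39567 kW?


Furnace efficiency = Q_absorbed / Q_fuel * 100
= 38947 / 39567 * 100 = 98.43

98.43 %


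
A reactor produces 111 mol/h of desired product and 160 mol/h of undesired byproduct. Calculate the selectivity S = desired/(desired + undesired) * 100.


Selectivity = desired / (desired + undesired) * 100
Total products = 111 + 160 = 271 mol/h
S = 111 / 271 * 100
= 0.4096 * 100
= 40.96 %

40.96 %


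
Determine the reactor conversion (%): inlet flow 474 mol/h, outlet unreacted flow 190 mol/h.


X = (F_in - F_out) / F_in * 100
Moles reacted = 474 - 190 = 284
X = 284 / 474 * 100
= 0.5992 * 100
= 59.92 %

59.92 %


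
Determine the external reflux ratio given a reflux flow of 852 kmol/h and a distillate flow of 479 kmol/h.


Reflux ratio definition: R = L / D (liquid returned / distillate withdrawn)
L = 852 kmol/h, D = 479 kmol/h
R = 852 / 479 = 1.779

1.779


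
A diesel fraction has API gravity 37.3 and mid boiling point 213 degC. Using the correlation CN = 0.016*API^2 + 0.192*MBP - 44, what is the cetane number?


CN = 0.016 * 37.3^2 + 0.192 * 213 - 44
CN = 22.26064 + 40.896 - 44 = 19.15664

19.15664


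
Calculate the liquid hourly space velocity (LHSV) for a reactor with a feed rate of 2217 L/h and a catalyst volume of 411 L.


LHSV = volumetric feed rate / catalyst volume
= 2217 L/h / 411 L
= 5.394 h^-1

5.394 h^-1


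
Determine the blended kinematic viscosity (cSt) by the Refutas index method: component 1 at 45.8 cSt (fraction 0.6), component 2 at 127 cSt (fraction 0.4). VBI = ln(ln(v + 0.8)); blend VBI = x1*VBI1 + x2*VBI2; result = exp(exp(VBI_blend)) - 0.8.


Refutas method: VBN_i = 14.534*ln(ln(visc_i + 0.8)) + 10.975, blended linearly by mass fraction; since VBN is linear in VBI_i = ln(ln(visc_i + 0.8)) and the fractions sum to 1, blend VBI directly: visc = exp(exp(VBI_blend)) - 0.8
VBI_1 = ln(ln(45.8 + 0.8)) = 1.34589
VBI_2 = ln(ln(127 + 0.8)) = 1.57907
VBI_blend = 0.6 * 1.34589 + 0.4 * 1.57907 = 1.43916
visc_blend = exp(exp(1.43916)) - 0.8 = 67.04

67.04 cSt


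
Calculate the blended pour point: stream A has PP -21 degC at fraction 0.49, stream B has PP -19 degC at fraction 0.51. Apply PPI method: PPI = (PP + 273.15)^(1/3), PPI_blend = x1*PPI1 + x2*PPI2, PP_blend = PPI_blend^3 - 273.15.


PPI_1 = (-21 + 273.15)^(1/3) = 6.317613
PPI_2 = (-19 + 273.15)^(1/3) = 6.334272
PPI_blend = 0.49 * 6.317613 + 0.51 * 6.334272 = 6.326109
PP_blend = 6.326109^3 - 273.15 = 253.1687 - 273.15 = -19.98

-19.98 degC


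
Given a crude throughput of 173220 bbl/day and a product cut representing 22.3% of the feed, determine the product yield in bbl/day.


Crude throughput = 173220 bbl/day
Fraction yield = 22.3%
yield = throughput * fraction / 100
yield = 173220 * 22.3 / 100 = 38628.06

38628.06 bbl/day


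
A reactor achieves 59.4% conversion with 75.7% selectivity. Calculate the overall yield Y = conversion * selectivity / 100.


Overall yield = conversion (%) * selectivity (%) / 100
Conversion = 59.4%, Selectivity = 75.7%
Y = 59.4 * 75.7 / 100
= 44.9658 %

44.9658 %


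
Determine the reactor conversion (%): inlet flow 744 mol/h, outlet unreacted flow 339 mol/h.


X = (F_in - F_out) / F_in * 100
Moles reacted = 744 - 339 = 405
X = 405 / 744 * 100
= 0.5444 * 100
= 54.44 %

54.44 %


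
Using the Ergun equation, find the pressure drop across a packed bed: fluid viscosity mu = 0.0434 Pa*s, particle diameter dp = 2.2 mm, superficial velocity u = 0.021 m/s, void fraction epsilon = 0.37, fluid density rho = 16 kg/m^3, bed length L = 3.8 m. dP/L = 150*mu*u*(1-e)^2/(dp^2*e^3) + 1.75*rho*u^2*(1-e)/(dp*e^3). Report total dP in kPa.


dp = 2.2 mm = 0.0022 m
Viscous term = 150*0.0434*0.021*(1-0.37)^2 / (0.0022^2*0.37^3) = 221325
Inertial term = 1.75*16*0.021^2*(1-0.37) / (0.0022*0.37^3) = 69.8087
dP/L = 221325 + 69.8087 = 221395 Pa/m
dP = 221395 * 3.8 / 1000 = 841.3 kPa

841.3 kPa


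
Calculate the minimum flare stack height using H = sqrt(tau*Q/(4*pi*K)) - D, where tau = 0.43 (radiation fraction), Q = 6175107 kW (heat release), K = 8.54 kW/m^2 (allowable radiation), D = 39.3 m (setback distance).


tau*Q/(4*pi*K) = 0.43 * 6175107 / (4 * pi * 8.54) = 24742.6
sqrt(24742.6) = 157.298
H = 157.298 - 39.3 = 118.0

118.0 m


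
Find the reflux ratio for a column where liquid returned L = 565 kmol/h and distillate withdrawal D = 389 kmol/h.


Reflux ratio definition: R = L / D (liquid returned / distillate withdrawn)
L = 565 kmol/h, D = 389 kmol/h
R = 565 / 389 = 1.452

1.452


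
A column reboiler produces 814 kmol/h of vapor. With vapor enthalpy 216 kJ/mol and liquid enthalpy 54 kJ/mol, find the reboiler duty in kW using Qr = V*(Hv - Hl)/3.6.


Qr = 814 * (216 - 54) / 3.6 = 814 * 162 / 3.6 = 36630

36630 kW


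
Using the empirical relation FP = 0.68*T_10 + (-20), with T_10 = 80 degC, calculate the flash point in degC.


FP = 0.68 * 80 + (-20) = 34.4

34.4 degC


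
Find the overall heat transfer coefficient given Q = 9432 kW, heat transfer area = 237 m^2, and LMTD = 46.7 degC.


From Q = U*A*LMTD, U = Q / (A * LMTD)
U = 9432 / (237 * 46.7) = 9432 / 11067.9 = 0.8522

0.8522 kW/(m^2*K)


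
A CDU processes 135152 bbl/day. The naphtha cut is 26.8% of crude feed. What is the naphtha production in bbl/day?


Crude throughput = 135152 bbl/day
Fraction yield = 26.8%
yield = throughput * fraction / 100
yield = 135152 * 26.8 / 100 = 36220.736

36220.736 bbl/day


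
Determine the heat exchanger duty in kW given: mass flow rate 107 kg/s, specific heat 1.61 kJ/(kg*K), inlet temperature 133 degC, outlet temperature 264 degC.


Q = m_dot * cp * delta_T
delta_T = 264 - 133 = 131 K
Q = 107 * 1.61 * 131
= 172.27 * 131
= 22567.37 kW

22567.37 kW


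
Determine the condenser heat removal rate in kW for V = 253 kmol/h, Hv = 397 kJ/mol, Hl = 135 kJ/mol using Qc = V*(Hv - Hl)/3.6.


Qc = 253 * (397 - 135) / 3.6 = 253 * 262 / 3.6 = 18410

18410 kW


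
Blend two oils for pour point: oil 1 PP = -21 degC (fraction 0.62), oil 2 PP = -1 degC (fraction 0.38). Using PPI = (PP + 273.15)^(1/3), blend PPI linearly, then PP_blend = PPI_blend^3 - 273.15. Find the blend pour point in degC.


PPI_1 = (-21 + 273.15)^(1/3) = 6.317613
PPI_2 = (-1 + 273.15)^(1/3) = 6.480414
PPI_blend = 0.62 * 6.317613 + 0.38 * 6.480414 = 6.379477
PP_blend = 6.379477^3 - 273.15 = 259.6302 - 273.15 = -13.52

-13.52 degC


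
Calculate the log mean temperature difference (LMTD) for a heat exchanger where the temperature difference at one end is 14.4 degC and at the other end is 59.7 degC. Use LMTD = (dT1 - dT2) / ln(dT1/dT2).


LMTD = (dT1 - dT2) / ln(dT1/dT2)
= (14.4 - 59.7) / ln(14.4 / 59.7) = -45.3 / -1.4221 = 31.85

31.85 degC


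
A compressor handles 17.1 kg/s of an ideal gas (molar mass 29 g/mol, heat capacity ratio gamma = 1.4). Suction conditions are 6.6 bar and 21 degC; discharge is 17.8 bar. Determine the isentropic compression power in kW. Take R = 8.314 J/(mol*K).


Isentropic work: W = m*(gamma/(gamma-1))*(R*T1/MW)*((P2/P1)^((gamma-1)/gamma) - 1)
T1 = 21 + 273.15 = 294.15 K
Pressure ratio = 17.8 / 6.6 = 2.69697
Exponent = (1.4 - 1)/1.4 = 0.285714
(P2/P1)^exp - 1 = 2.69697^0.285714 - 1 = 0.327723
W = 17.1 * 1.4 / 0.4 * 8.314 * 294.15 / 29 * 0.327723 = 1654

1654 kW


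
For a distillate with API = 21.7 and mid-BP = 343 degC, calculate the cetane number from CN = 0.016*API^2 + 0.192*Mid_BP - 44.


CN = 0.016 * 21.7^2 + 0.192 * 343 - 44
CN = 7.53424 + 65.856 - 44 = 29.39024

29.39024


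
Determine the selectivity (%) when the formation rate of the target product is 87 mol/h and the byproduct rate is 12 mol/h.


Selectivity = desired / (desired + undesired) * 100
Total products = 87 + 12 = 99 mol/h
S = 87 / 99 * 100
= 0.8788 * 100
= 87.88 %

87.88 %


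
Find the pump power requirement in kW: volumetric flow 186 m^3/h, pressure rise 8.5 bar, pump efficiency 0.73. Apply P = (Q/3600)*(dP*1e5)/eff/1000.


Q = 186 / 3600 = 0.0516667 m^3/s
P = 0.0516667 * (8.5 * 1e5) / 0.73 / 1000 = 60.16

60.16 kW


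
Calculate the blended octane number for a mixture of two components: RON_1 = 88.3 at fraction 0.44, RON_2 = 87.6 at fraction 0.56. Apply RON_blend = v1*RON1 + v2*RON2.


Linear blending: RON_blend = sum(vi * RONi)
Contribution 1: 0.44 * 88.3 = 38.852
Contribution 2: 0.56 * 87.6 = 49.056
RON_blend = 38.852 + 49.056 = 87.908

87.908


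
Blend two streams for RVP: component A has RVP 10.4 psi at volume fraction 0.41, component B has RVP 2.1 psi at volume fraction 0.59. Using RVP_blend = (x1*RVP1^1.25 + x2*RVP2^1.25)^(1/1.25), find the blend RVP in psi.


Chevron index: RVP_blend = (sum xi*RVPi^1.25)^(1/1.25)
RVP^1.25 terms: 0.41 * 10.4^1.25 + 0.59 * 2.1^1.25 = 9.14881
RVP_blend = 9.14881^(1/1.25) = 5.876

5.876 psi


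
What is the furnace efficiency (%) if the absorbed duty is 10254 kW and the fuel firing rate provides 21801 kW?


Furnace efficiency = Q_absorbed / Q_fuel * 100
= 10254 / 21801 * 100 = 47.03

47.03 %


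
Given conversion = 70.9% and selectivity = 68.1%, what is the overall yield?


Overall yield = conversion (%) * selectivity (%) / 100
Conversion = 70.9%, Selectivity = 68.1%
Y = 70.9 * 68.1 / 100
= 48.2829 %

48.2829 %


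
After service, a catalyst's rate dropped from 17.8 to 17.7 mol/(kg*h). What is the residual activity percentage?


Activity (%) = (rate_used / rate_fresh) * 100
rate_used = 17.7, rate_fresh = 17.8
= (17.7 / 17.8) * 100
= 0.9944 * 100 = 99.44

99.44 %


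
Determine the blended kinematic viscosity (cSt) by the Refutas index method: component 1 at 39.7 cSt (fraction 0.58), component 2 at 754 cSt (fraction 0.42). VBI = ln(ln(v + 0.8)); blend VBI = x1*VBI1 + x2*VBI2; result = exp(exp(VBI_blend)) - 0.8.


Refutas method: VBN_i = 14.534*ln(ln(visc_i + 0.8)) + 10.975, blended linearly by mass fraction; since VBN is linear in VBI_i = ln(ln(visc_i + 0.8)) and the fractions sum to 1, blend VBI directly: visc = exp(exp(VBI_blend)) - 0.8
VBI_1 = ln(ln(39.7 + 0.8)) = 1.30868
VBI_2 = ln(ln(754 + 0.8)) = 1.89107
VBI_blend = 0.58 * 1.30868 + 0.42 * 1.89107 = 1.55328
visc_blend = exp(exp(1.55328)) - 0.8 = 112.2

112.2 cSt


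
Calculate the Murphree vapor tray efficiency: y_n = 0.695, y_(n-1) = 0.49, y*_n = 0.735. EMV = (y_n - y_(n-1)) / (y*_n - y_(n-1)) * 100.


Murphree vapor efficiency: EMV = (y_n - y_(n-1)) / (y*_n - y_(n-1)) * 100
EMV = (0.695 - 0.49) / (0.735 - 0.49) * 100 = 0.205 / 0.245 * 100 = 83.67

83.67 %


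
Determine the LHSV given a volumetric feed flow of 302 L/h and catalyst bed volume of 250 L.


LHSV = volumetric feed rate / catalyst volume
= 302 L/h / 250 L
= 1.208 h^-1

1.208 h^-1


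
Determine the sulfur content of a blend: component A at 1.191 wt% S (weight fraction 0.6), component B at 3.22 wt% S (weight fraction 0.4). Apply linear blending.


Linear sulfur blending: S_blend = x1*S1 + x2*S2
Contribution 1: 0.6 * 1.191 = 0.7146 wt%
Contribution 2: 0.4 * 3.22 = 1.288 wt%
S_blend = 0.7146 + 1.288 = 2.0026

2.0026 wt%


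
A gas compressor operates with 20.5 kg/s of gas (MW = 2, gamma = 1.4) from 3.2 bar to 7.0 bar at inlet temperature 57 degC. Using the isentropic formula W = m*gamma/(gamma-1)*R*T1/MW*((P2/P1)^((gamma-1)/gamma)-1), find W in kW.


Isentropic work: W = m*(gamma/(gamma-1))*(R*T1/MW)*((P2/P1)^((gamma-1)/gamma) - 1)
T1 = 57 + 273.15 = 330.15 K
Pressure ratio = 7.0 / 3.2 = 2.1875
Exponent = (1.4 - 1)/1.4 = 0.285714
(P2/P1)^exp - 1 = 2.1875^0.285714 - 1 = 0.250627
W = 20.5 * 1.4 / 0.4 * 8.314 * 330.15 / 2 * 0.250627 = 24680

24680 kW


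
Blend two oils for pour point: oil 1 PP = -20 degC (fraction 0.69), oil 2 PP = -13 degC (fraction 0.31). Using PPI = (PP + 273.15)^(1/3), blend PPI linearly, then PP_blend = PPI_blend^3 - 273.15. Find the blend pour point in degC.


PPI_1 = (-20 + 273.15)^(1/3) = 6.325953
PPI_2 = (-13 + 273.15)^(1/3) = 6.383731
PPI_blend = 0.69 * 6.325953 + 0.31 * 6.383731 = 6.343864
PP_blend = 6.343864^3 - 273.15 = 255.3063 - 273.15 = -17.84

-17.84 degC


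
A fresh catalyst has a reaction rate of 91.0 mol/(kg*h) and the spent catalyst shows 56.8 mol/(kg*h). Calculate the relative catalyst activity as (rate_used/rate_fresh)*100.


Activity (%) = (rate_used / rate_fresh) * 100
rate_used = 56.8, rate_fresh = 91.0
= (56.8 / 91.0) * 100
= 0.6242 * 100 = 62.42

62.42 %


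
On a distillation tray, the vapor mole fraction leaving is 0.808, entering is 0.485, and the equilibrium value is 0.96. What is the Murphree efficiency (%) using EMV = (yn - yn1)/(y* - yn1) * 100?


Murphree vapor efficiency: EMV = (y_n - y_(n-1)) / (y*_n - y_(n-1)) * 100
EMV = (0.808 - 0.485) / (0.96 - 0.485) * 100 = 0.323 / 0.475 * 100 = 68.00

68.00 %


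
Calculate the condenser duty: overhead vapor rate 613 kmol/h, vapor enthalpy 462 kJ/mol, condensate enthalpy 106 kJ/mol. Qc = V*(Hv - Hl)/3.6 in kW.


Qc = 613 * (462 - 106) / 3.6 = 613 * 356 / 3.6 = 60620

60620 kW


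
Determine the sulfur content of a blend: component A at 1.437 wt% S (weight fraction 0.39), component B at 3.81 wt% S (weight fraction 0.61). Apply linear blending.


Linear sulfur blending: S_blend = x1*S1 + x2*S2
Contribution 1: 0.39 * 1.437 = 0.56043 wt%
Contribution 2: 0.61 * 3.81 = 2.3241 wt%
S_blend = 0.56043 + 2.3241 = 2.88453

2.88453 wt%


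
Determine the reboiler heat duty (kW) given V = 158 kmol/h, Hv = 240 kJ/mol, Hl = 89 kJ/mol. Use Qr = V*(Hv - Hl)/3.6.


Qr = 158 * (240 - 89) / 3.6 = 158 * 151 / 3.6 = 6627

6627 kW


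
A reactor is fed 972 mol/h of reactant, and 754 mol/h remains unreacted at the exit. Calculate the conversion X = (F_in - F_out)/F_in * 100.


X = (F_in - F_out) / F_in * 100
Moles reacted = 972 - 754 = 218
X = 218 / 972 * 100
= 0.2243 * 100
= 22.43 %

22.43 %


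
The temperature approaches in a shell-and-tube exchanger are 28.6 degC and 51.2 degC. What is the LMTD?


LMTD = (dT1 - dT2) / ln(dT1/dT2)
= (28.6 - 51.2) / ln(28.6 / 51.2) = -22.6 / -0.582333 = 38.81

38.81 degC


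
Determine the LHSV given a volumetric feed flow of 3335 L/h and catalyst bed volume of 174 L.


LHSV = volumetric feed rate / catalyst volume
= 3335 L/h / 174 L
= 19.17 h^-1

19.17 h^-1


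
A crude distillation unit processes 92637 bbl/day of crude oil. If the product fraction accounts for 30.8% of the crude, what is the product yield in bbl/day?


Crude throughput = 92637 bbl/day
Fraction yield = 30.8%
yield = throughput * fraction / 100
yield = 92637 * 30.8 / 100 = 28532.196

28532.196 bbl/day


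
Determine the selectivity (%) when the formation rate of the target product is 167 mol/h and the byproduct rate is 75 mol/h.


Selectivity = desired / (desired + undesired) * 100
Total products = 167 + 75 = 242 mol/h
S = 167 / 242 * 100
= 0.6901 * 100
= 69.01 %

69.01 %


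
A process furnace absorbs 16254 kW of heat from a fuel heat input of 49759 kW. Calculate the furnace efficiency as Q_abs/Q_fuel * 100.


Furnace efficiency = Q_absorbed / Q_fuel * 100
= 16254 / 49759 * 100 = 32.67

32.67 %


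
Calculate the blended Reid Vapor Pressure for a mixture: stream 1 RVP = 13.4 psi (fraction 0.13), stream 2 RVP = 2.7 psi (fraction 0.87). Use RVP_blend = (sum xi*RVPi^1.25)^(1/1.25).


Chevron index: RVP_blend = (sum xi*RVPi^1.25)^(1/1.25)
RVP^1.25 terms: 0.13 * 13.4^1.25 + 0.87 * 2.7^1.25 = 6.34401
RVP_blend = 6.34401^(1/1.25) = 4.384

4.384 psi


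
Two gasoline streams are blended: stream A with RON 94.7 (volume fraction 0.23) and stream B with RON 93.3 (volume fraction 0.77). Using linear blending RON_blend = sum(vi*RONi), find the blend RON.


Linear blending: RON_blend = sum(vi * RONi)
Contribution 1: 0.23 * 94.7 = 21.781
Contribution 2: 0.77 * 93.3 = 71.841
RON_blend = 21.781 + 71.841 = 93.622

93.622


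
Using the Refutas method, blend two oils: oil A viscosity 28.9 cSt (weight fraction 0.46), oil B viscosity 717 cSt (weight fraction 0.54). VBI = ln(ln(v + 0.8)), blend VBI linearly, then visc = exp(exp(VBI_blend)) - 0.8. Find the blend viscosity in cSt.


Refutas method: VBN_i = 14.534*ln(ln(visc_i + 0.8)) + 10.975, blended linearly by mass fraction; since VBN is linear in VBI_i = ln(ln(visc_i + 0.8)) and the fractions sum to 1, blend VBI directly: visc = exp(exp(VBI_blend)) - 0.8
VBI_1 = ln(ln(28.9 + 0.8)) = 1.22117
VBI_2 = ln(ln(717 + 0.8)) = 1.88346
VBI_blend = 0.46 * 1.22117 + 0.54 * 1.88346 = 1.57881
visc_blend = exp(exp(1.57881)) - 0.8 = 126.8

126.8 cSt


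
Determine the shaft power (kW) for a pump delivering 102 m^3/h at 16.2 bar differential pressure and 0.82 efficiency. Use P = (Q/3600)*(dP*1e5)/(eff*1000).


Q = 102 / 3600 = 0.0283333 m^3/s
P = 0.0283333 * (16.2 * 1e5) / 0.82 / 1000 = 55.98

55.98 kW


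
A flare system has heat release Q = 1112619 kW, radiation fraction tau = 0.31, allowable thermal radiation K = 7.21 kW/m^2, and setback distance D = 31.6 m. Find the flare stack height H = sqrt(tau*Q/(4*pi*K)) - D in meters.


tau*Q/(4*pi*K) = 0.31 * 1112619 / (4 * pi * 7.21) = 3806.83
sqrt(3806.83) = 61.6995
H = 61.6995 - 31.6 = 30.10

30.10 m


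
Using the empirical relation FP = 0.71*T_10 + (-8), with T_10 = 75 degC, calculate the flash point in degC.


FP = 0.71 * 75 + (-8) = 45.25

45.25 degC


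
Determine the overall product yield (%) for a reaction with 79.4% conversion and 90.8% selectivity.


Overall yield = conversion (%) * selectivity (%) / 100
Conversion = 79.4%, Selectivity = 90.8%
Y = 79.4 * 90.8 / 100
= 72.0952 %

72.0952 %


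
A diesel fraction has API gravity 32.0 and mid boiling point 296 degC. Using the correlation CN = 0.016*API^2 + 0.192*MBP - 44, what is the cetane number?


CN = 0.016 * 32.0^2 + 0.192 * 296 - 44
CN = 16.384 + 56.832 - 44 = 29.216

29.216


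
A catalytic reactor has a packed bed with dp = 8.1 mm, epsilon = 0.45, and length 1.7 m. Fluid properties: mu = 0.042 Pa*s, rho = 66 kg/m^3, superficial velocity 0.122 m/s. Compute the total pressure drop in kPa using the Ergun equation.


dp = 8.1 mm = 0.0081 m
Viscous term = 150*0.042*0.122*(1-0.45)^2 / (0.0081^2*0.45^3) = 38888.2
Inertial term = 1.75*66*0.122^2*(1-0.45) / (0.0081*0.45^3) = 1280.98
dP/L = 38888.2 + 1280.98 = 40169.2 Pa/m
dP = 40169.2 * 1.7 / 1000 = 68.29 kPa

68.29 kPa


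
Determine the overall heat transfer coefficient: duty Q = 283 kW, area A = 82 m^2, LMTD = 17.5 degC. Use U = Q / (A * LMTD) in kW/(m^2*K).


From Q = U*A*LMTD, U = Q / (A * LMTD)
U = 283 / (82 * 17.5) = 283 / 1435 = 0.1972

0.1972 kW/(m^2*K)


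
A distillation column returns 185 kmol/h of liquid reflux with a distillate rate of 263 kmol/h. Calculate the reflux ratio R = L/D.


Reflux ratio definition: R = L / D (liquid returned / distillate withdrawn)
L = 185 kmol/h, D = 263 kmol/h
R = 185 / 263 = 0.7034

0.7034


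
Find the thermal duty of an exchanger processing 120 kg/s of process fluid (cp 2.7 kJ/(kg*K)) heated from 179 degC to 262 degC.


Q = m_dot * cp * delta_T
delta_T = 262 - 179 = 83 K
Q = 120 * 2.7 * 83
= 324 * 83
= 26892 kW

26892 kW


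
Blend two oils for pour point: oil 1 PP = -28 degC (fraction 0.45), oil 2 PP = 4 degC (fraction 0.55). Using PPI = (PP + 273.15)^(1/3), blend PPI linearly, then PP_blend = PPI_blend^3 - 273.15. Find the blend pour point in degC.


PPI_1 = (-28 + 273.15)^(1/3) = 6.258601
PPI_2 = (4 + 273.15)^(1/3) = 6.51986
PPI_blend = 0.45 * 6.258601 + 0.55 * 6.51986 = 6.402293
PP_blend = 6.402293^3 - 273.15 = 262.4259 - 273.15 = -10.72

-10.72 degC


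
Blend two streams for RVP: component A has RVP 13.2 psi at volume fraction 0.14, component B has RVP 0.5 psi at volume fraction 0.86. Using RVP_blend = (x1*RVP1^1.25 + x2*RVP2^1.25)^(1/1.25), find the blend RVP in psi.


Chevron index: RVP_blend = (sum xi*RVPi^1.25)^(1/1.25)
RVP^1.25 terms: 0.14 * 13.2^1.25 + 0.86 * 0.5^1.25 = 3.88404
RVP_blend = 3.88404^(1/1.25) = 2.961

2.961 psi


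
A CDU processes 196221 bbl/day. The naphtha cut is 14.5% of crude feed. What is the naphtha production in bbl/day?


Crude throughput = 196221 bbl/day
Fraction yield = 14.5%
yield = throughput * fraction / 100
yield = 196221 * 14.5 / 100 = 28452.045

28452.045 bbl/day


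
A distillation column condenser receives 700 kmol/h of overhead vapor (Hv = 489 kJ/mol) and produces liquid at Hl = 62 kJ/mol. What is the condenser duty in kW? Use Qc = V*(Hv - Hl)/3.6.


Qc = 700 * (489 - 62) / 3.6 = 700 * 427 / 3.6 = 83030

83030 kW


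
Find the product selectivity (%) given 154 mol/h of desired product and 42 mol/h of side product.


Selectivity = desired / (desired + undesired) * 100
Total products = 154 + 42 = 196 mol/h
S = 154 / 196 * 100
= 0.7857 * 100
= 78.57 %

78.57 %


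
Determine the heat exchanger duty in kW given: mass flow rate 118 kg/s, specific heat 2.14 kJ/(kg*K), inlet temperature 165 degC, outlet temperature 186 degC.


Q = m_dot * cp * delta_T
delta_T = 186 - 165 = 21 K
Q = 118 * 2.14 * 21
= 252.52 * 21
= 5302.92 kW

5302.92 kW


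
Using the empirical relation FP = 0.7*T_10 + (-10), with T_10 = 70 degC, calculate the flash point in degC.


FP = 0.7 * 70 + (-10) = 39

39 degC


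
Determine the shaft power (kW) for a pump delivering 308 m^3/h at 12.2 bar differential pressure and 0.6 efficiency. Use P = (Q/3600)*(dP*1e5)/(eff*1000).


Q = 308 / 3600 = 0.0855556 m^3/s
P = 0.0855556 * (12.2 * 1e5) / 0.6 / 1000 = 174.0

174.0 kW


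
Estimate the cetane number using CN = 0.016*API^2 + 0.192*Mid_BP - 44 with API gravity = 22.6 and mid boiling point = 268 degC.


CN = 0.016 * 22.6^2 + 0.192 * 268 - 44
CN = 8.17216 + 51.456 - 44 = 15.62816

15.62816


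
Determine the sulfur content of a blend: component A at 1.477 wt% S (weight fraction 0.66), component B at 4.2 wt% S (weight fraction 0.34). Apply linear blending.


Linear sulfur blending: S_blend = x1*S1 + x2*S2
Contribution 1: 0.66 * 1.477 = 0.97482 wt%
Contribution 2: 0.34 * 4.2 = 1.428 wt%
S_blend = 0.97482 + 1.428 = 2.40282

2.40282 wt%


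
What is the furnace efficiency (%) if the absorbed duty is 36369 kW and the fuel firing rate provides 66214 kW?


Furnace efficiency = Q_absorbed / Q_fuel * 100
= 36369 / 66214 * 100 = 54.93

54.93 %


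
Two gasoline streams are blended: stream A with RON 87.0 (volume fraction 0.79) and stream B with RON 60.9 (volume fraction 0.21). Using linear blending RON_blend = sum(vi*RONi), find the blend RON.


Linear blending: RON_blend = sum(vi * RONi)
Contribution 1: 0.79 * 87.0 = 68.73
Contribution 2: 0.21 * 60.9 = 12.789
RON_blend = 68.73 + 12.789 = 81.519

81.519


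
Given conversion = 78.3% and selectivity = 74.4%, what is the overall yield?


Overall yield = conversion (%) * selectivity (%) / 100
Conversion = 78.3%, Selectivity = 74.4%
Y = 78.3 * 74.4 / 100
= 58.2552 %

58.2552 %


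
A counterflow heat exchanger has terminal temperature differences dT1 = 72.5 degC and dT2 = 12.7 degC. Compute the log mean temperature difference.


LMTD = (dT1 - dT2) / ln(dT1/dT2)
= (72.5 - 12.7) / ln(72.5 / 12.7) = 59.8 / 1.74198 = 34.33

34.33 degC


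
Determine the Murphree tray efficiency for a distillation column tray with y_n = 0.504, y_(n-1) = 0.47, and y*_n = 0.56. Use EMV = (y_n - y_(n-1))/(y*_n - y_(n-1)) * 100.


Murphree vapor efficiency: EMV = (y_n - y_(n-1)) / (y*_n - y_(n-1)) * 100
EMV = (0.504 - 0.47) / (0.56 - 0.47) * 100 = 0.034 / 0.09 * 100 = 37.78

37.78 %


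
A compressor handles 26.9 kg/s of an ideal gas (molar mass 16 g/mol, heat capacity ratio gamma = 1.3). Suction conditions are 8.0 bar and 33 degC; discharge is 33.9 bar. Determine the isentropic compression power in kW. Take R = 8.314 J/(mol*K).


Isentropic work: W = m*(gamma/(gamma-1))*(R*T1/MW)*((P2/P1)^((gamma-1)/gamma) - 1)
T1 = 33 + 273.15 = 306.15 K
Pressure ratio = 33.9 / 8.0 = 4.2375
Exponent = (1.3 - 1)/1.3 = 0.230769
(P2/P1)^exp - 1 = 4.2375^0.230769 - 1 = 0.39546
W = 26.9 * 1.3 / 0.3 * 8.314 * 306.15 / 16 * 0.39546 = 7333

7333 kW


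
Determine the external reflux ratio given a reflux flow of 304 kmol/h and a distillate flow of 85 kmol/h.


Reflux ratio definition: R = L / D (liquid returned / distillate withdrawn)
L = 304 kmol/h, D = 85 kmol/h
R = 304 / 85 = 3.576

3.576


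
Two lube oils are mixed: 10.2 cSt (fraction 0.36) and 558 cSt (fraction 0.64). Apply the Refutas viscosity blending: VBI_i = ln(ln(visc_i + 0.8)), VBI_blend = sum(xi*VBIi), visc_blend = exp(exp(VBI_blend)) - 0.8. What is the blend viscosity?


Refutas method: VBN_i = 14.534*ln(ln(visc_i + 0.8)) + 10.975, blended linearly by mass fraction; since VBN is linear in VBI_i = ln(ln(visc_i + 0.8)) and the fractions sum to 1, blend VBI directly: visc = exp(exp(VBI_blend)) - 0.8
VBI_1 = ln(ln(10.2 + 0.8)) = 0.874591
VBI_2 = ln(ln(558 + 0.8)) = 1.84464
VBI_blend = 0.36 * 0.874591 + 0.64 * 1.84464 = 1.49542
visc_blend = exp(exp(1.49542)) - 0.8 = 85.79

85.79 cSt


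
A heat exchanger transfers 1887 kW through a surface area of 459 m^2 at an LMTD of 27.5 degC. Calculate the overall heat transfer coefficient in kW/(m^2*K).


From Q = U*A*LMTD, U = Q / (A * LMTD)
U = 1887 / (459 * 27.5) = 1887 / 12622.5 = 0.1495

0.1495 kW/(m^2*K)


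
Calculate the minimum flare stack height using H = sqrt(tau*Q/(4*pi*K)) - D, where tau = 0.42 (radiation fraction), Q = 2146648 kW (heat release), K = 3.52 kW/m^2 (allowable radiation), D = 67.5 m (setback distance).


tau*Q/(4*pi*K) = 0.42 * 2146648 / (4 * pi * 3.52) = 20382.5
sqrt(20382.5) = 142.767
H = 142.767 - 67.5 = 75.27

75.27 m


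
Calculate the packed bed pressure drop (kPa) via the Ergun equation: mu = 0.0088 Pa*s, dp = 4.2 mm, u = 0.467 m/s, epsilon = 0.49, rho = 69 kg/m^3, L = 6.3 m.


dp = 4.2 mm = 0.0042 m
Viscous term = 150*0.0088*0.467*(1-0.49)^2 / (0.0042^2*0.49^3) = 77258.2
Inertial term = 1.75*69*0.467^2*(1-0.49) / (0.0042*0.49^3) = 27180.3
dP/L = 77258.2 + 27180.3 = 104438 Pa/m
dP = 104438 * 6.3 / 1000 = 658.0 kPa

658.0 kPa


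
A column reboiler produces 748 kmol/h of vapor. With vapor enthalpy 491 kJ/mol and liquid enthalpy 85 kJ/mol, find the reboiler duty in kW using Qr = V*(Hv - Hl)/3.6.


Qr = 748 * (491 - 85) / 3.6 = 748 * 406 / 3.6 = 84360

84360 kW


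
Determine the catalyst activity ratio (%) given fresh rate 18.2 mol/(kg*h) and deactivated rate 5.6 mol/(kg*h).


Activity (%) = (rate_used / rate_fresh) * 100
rate_used = 5.6, rate_fresh = 18.2
= (5.6 / 18.2) * 100
= 0.3077 * 100 = 30.77

30.77 %


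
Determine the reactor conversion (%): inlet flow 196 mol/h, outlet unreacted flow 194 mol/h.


X = (F_in - F_out) / F_in * 100
Moles reacted = 196 - 194 = 2
X = 2 / 196 * 100
= 0.01020 * 100
= 1.020 %

1.020 %


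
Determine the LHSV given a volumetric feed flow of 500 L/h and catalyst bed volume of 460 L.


LHSV = volumetric feed rate / catalyst volume
= 500 L/h / 460 L
= 1.087 h^-1

1.087 h^-1


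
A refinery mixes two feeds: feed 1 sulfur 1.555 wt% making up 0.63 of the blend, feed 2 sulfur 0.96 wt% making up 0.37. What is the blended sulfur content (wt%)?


Linear sulfur blending: S_blend = x1*S1 + x2*S2
Contribution 1: 0.63 * 1.555 = 0.97965 wt%
Contribution 2: 0.37 * 0.96 = 0.3552 wt%
S_blend = 0.97965 + 0.3552 = 1.33485

1.33485 wt%


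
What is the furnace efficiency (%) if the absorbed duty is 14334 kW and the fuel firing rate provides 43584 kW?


Furnace efficiency = Q_absorbed / Q_fuel * 100
= 14334 / 43584 * 100 = 32.89

32.89 %


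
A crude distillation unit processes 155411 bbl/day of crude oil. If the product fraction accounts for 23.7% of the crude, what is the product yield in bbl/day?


Crude throughput = 155411 bbl/day
Fraction yield = 23.7%
yield = throughput * fraction / 100
yield = 155411 * 23.7 / 100 = 36832.407

36832.407 bbl/day


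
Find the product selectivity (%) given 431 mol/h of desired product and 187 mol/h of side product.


Selectivity = desired / (desired + undesired) * 100
Total products = 431 + 187 = 618 mol/h
S = 431 / 618 * 100
= 0.6974 * 100
= 69.74 %

69.74 %


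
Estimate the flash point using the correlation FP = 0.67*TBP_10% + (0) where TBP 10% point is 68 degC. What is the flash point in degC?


FP = 0.67 * 68 + (0) = 45.56

45.56 degC


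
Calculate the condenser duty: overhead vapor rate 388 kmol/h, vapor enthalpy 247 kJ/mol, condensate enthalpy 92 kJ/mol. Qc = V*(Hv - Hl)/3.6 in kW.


Qc = 388 * (247 - 92) / 3.6 = 388 * 155 / 3.6 = 16710

16710 kW


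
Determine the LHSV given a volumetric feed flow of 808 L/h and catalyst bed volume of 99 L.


LHSV = volumetric feed rate / catalyst volume
= 808 L/h / 99 L
= 8.162 h^-1

8.162 h^-1


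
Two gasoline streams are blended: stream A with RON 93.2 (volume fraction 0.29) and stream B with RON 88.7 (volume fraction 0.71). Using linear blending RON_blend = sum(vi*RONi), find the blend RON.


Linear blending: RON_blend = sum(vi * RONi)
Contribution 1: 0.29 * 93.2 = 27.028
Contribution 2: 0.71 * 88.7 = 62.977
RON_blend = 27.028 + 62.977 = 90.005

90.005


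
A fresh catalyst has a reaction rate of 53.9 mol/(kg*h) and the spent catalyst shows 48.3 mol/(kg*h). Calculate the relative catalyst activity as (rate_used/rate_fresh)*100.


Activity (%) = (rate_used / rate_fresh) * 100
rate_used = 48.3, rate_fresh = 53.9
= (48.3 / 53.9) * 100
= 0.8961 * 100 = 89.61

89.61 %


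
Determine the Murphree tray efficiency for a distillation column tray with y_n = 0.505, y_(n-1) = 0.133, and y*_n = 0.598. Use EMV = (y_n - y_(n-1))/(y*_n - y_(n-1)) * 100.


Murphree vapor efficiency: EMV = (y_n - y_(n-1)) / (y*_n - y_(n-1)) * 100
EMV = (0.505 - 0.133) / (0.598 - 0.133) * 100 = 0.372 / 0.465 * 100 = 80.00

80.00 %


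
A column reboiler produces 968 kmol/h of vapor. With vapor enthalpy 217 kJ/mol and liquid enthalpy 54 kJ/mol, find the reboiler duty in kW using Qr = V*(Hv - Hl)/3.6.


Qr = 968 * (217 - 54) / 3.6 = 968 * 163 / 3.6 = 43830

43830 kW


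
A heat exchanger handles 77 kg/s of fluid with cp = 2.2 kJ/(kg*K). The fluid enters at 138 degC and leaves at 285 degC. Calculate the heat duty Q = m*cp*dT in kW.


Q = m_dot * cp * delta_T
delta_T = 285 - 138 = 147 K
Q = 77 * 2.2 * 147
= 169.4 * 147
= 24901.8 kW

24901.8 kW


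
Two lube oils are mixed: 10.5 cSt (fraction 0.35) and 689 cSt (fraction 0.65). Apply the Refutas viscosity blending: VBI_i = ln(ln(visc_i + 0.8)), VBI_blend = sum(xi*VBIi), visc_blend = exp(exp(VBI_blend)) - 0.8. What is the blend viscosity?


Refutas method: VBN_i = 14.534*ln(ln(visc_i + 0.8)) + 10.975, blended linearly by mass fraction; since VBN is linear in VBI_i = ln(ln(visc_i + 0.8)) and the fractions sum to 1, blend VBI directly: visc = exp(exp(VBI_blend)) - 0.8
VBI_1 = ln(ln(10.5 + 0.8)) = 0.88575
VBI_2 = ln(ln(689 + 0.8)) = 1.87739
VBI_blend = 0.35 * 0.88575 + 0.65 * 1.87739 = 1.53032
visc_blend = exp(exp(1.53032)) - 0.8 = 100.7

100.7 cSt


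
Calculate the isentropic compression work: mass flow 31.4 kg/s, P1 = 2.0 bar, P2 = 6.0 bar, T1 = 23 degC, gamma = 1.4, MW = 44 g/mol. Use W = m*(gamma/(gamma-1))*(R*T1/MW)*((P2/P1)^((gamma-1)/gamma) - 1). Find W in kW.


Isentropic work: W = m*(gamma/(gamma-1))*(R*T1/MW)*((P2/P1)^((gamma-1)/gamma) - 1)
T1 = 23 + 273.15 = 296.15 K
Pressure ratio = 6.0 / 2.0 = 3
Exponent = (1.4 - 1)/1.4 = 0.285714
(P2/P1)^exp - 1 = 3^0.285714 - 1 = 0.368738
W = 31.4 * 1.4 / 0.4 * 8.314 * 296.15 / 44 * 0.368738 = 2268

2268 kW


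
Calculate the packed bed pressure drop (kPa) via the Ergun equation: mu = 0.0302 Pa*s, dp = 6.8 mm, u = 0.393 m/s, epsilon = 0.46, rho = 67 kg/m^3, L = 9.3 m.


dp = 6.8 mm = 0.0068 m
Viscous term = 150*0.0302*0.393*(1-0.46)^2 / (0.0068^2*0.46^3) = 115342
Inertial term = 1.75*67*0.393^2*(1-0.46) / (0.0068*0.46^3) = 14774.4
dP/L = 115342 + 14774.4 = 130116 Pa/m
dP = 130116 * 9.3 / 1000 = 1210 kPa

1210 kPa


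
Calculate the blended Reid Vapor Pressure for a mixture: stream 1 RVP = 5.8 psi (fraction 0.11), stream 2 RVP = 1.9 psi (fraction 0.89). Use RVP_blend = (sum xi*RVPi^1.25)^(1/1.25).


Chevron index: RVP_blend = (sum xi*RVPi^1.25)^(1/1.25)
RVP^1.25 terms: 0.11 * 5.8^1.25 + 0.89 * 1.9^1.25 = 2.97542
RVP_blend = 2.97542^(1/1.25) = 2.392

2.392 psi


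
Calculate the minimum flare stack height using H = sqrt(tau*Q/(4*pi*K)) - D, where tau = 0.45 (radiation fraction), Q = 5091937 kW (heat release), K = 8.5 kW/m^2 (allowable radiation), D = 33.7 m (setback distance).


tau*Q/(4*pi*K) = 0.45 * 5091937 / (4 * pi * 8.5) = 21451.9
sqrt(21451.9) = 146.465
H = 146.465 - 33.7 = 112.8

112.8 m


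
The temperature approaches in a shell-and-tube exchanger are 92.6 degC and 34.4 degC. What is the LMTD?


LMTD = (dT1 - dT2) / ln(dT1/dT2)
= (92.6 - 34.4) / ln(92.6 / 34.4) = 58.2 / 0.990233 = 58.77

58.77 degC


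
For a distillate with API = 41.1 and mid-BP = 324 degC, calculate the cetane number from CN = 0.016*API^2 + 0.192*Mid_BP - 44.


CN = 0.016 * 41.1^2 + 0.192 * 324 - 44
CN = 27.02736 + 62.208 - 44 = 45.23536

45.23536


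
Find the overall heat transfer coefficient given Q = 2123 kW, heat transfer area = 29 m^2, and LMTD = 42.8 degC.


From Q = U*A*LMTD, U = Q / (A * LMTD)
U = 2123 / (29 * 42.8) = 2123 / 1241.2 = 1.710

1.710 kW/(m^2*K)


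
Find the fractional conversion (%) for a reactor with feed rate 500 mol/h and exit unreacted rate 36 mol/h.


X = (F_in - F_out) / F_in * 100
Moles reacted = 500 - 36 = 464
X = 464 / 500 * 100
= 0.9280 * 100
= 92.80 %

92.80 %


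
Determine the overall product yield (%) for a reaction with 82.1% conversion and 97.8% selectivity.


Overall yield = conversion (%) * selectivity (%) / 100
Conversion = 82.1%, Selectivity = 97.8%
Y = 82.1 * 97.8 / 100
= 80.2938 %

80.2938 %


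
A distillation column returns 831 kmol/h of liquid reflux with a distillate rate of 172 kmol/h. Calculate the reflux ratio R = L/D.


Reflux ratio definition: R = L / D (liquid returned / distillate withdrawn)
L = 831 kmol/h, D = 172 kmol/h
R = 831 / 172 = 4.831

4.831


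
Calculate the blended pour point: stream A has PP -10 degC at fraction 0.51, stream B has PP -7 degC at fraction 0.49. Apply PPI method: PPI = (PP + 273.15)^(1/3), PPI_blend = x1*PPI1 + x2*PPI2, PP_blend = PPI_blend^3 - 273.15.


PPI_1 = (-10 + 273.15)^(1/3) = 6.408176
PPI_2 = (-7 + 273.15)^(1/3) = 6.432436
PPI_blend = 0.51 * 6.408176 + 0.49 * 6.432436 = 6.420063
PP_blend = 6.420063^3 - 273.15 = 264.6171 - 273.15 = -8.53

-8.53 degC
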